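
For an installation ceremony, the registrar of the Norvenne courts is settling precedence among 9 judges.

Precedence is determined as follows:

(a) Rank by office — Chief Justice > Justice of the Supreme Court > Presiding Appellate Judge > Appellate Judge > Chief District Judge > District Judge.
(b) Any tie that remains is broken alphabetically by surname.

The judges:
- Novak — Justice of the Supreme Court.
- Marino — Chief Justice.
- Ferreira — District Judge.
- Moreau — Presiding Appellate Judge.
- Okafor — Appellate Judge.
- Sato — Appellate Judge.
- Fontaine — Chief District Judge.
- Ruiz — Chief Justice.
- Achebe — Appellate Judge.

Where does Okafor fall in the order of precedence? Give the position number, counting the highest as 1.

6

By office: Marino and Ruiz (Chief Justice); then Novak (Justice of the Supreme Court); then Moreau (Presiding Appellate Judge); then Achebe, Okafor and Sato (Appellate Judge); then Fontaine (Chief District Judge); then Ferreira (District Judge).
Among Marino and Ruiz, alphabetically by surname: Marino before Ruiz.
Among Achebe, Okafor and Sato, alphabetically by surname: Achebe before Okafor before Sato.
Order: Marino, Ruiz, Novak, Moreau, Achebe, Okafor, Sato, Fontaine, Ferreira. So position 6.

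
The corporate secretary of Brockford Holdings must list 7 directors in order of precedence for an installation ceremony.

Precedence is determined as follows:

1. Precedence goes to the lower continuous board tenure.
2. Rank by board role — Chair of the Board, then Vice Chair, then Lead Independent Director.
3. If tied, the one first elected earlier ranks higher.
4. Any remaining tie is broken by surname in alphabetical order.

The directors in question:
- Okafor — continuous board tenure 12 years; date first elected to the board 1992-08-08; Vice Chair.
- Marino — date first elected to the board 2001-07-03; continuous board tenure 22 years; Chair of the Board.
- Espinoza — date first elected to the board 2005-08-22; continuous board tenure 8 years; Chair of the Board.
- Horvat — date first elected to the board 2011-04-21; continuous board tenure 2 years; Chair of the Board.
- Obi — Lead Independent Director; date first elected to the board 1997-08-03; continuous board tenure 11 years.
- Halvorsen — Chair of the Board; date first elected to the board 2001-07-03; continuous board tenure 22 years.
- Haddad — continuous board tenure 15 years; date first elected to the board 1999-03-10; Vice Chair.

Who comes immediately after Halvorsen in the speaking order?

Marino

By continuous board tenure (lower first): Horvat (2 years); then Espinoza (8 years); then Obi (11 years); then Okafor (12 years); then Haddad (15 years); then Halvorsen and Marino (both 22 years).
Halvorsen and Marino are each Chair of the Board, so the next rule applies.
Halvorsen and Marino both have date first elected to the board 2001-07-03, so the next rule applies.
Among Halvorsen and Marino, alphabetically by surname: Halvorsen before Marino.
Order: Horvat, Espinoza, Obi, Okafor, Haddad, Halvorsen, Marino.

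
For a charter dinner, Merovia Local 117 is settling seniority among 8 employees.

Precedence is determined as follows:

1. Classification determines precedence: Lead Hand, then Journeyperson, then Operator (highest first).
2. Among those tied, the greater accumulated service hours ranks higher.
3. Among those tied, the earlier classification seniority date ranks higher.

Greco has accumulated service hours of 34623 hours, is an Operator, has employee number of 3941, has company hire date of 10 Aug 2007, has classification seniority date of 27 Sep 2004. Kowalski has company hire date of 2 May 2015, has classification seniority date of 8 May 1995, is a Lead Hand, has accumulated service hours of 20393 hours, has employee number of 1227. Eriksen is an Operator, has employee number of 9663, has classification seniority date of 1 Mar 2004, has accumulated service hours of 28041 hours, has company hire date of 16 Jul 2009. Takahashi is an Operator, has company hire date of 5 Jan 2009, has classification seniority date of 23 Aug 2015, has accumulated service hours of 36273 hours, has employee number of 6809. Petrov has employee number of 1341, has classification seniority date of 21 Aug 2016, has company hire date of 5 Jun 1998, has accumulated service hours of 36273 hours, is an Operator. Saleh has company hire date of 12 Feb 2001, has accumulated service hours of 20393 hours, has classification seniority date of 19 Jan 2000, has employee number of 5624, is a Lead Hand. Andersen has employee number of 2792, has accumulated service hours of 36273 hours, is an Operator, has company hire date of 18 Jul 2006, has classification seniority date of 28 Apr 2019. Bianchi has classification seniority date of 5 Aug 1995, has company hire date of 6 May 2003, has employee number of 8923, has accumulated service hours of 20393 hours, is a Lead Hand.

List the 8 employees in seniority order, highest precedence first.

Kowalski, Bianchi, Saleh, Takahashi, Petrov, Andersen, Greco, Eriksen

By classification: Kowalski, Bianchi and Saleh (Lead Hand); then Takahashi, Petrov, Andersen, Greco and Eriksen (Operator).
Kowalski, Bianchi and Saleh all have accumulated service hours 20393 hours, so the next rule applies.
Among Kowalski, Bianchi and Saleh, by classification seniority date (earlier first): Kowalski (8 May 1995) before Bianchi (5 Aug 1995) before Saleh (19 Jan 2000).
Among Takahashi, Petrov, Andersen, Greco and Eriksen, by accumulated service hours (higher first): Takahashi, Petrov and Andersen (36273 hours) before Greco (34623 hours) before Eriksen (28041 hours).
Among Takahashi, Petrov and Andersen, by classification seniority date (earlier first): Takahashi (23 Aug 2015) before Petrov (21 Aug 2016) before Andersen (28 Apr 2019).
Full order: Kowalski, Bianchi, Saleh, Takahashi, Petrov, Andersen, Greco, Eriksen.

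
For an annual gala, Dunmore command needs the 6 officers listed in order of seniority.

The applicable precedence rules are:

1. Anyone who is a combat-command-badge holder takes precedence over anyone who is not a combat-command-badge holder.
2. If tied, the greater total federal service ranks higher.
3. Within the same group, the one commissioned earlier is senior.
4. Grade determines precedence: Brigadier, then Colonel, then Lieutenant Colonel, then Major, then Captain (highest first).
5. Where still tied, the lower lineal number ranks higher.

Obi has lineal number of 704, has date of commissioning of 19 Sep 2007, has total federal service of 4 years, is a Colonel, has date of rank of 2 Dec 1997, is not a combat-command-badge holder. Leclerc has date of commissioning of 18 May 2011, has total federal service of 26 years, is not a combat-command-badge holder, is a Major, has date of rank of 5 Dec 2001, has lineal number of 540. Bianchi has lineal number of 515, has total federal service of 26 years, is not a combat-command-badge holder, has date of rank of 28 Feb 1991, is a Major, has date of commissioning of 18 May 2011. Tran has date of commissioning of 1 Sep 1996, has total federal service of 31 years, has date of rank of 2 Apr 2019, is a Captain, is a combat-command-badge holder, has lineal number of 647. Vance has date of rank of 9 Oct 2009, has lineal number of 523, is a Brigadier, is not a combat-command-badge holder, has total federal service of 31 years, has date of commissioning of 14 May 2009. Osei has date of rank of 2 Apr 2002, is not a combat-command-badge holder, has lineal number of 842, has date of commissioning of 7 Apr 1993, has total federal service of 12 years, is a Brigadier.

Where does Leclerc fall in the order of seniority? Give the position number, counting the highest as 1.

4

By the first rule: Tran (a combat-command-badge holder); then Vance, Bianchi, Leclerc, Osei and Obi (each not a combat-command-badge holder).
Among Vance, Bianchi, Leclerc, Osei and Obi, by total federal service (higher first): Vance (31 years) before Bianchi and Leclerc (26 years) before Osei (12 years) before Obi (4 years).
Bianchi and Leclerc both have date of commissioning 18 May 2011, so the next rule applies.
Bianchi and Leclerc are each Major, so the next rule applies.
Among Bianchi and Leclerc, by lineal number (lower first): Bianchi (515) before Leclerc (540).
Order: Tran, Vance, Bianchi, Leclerc, Osei, Obi. So position 4.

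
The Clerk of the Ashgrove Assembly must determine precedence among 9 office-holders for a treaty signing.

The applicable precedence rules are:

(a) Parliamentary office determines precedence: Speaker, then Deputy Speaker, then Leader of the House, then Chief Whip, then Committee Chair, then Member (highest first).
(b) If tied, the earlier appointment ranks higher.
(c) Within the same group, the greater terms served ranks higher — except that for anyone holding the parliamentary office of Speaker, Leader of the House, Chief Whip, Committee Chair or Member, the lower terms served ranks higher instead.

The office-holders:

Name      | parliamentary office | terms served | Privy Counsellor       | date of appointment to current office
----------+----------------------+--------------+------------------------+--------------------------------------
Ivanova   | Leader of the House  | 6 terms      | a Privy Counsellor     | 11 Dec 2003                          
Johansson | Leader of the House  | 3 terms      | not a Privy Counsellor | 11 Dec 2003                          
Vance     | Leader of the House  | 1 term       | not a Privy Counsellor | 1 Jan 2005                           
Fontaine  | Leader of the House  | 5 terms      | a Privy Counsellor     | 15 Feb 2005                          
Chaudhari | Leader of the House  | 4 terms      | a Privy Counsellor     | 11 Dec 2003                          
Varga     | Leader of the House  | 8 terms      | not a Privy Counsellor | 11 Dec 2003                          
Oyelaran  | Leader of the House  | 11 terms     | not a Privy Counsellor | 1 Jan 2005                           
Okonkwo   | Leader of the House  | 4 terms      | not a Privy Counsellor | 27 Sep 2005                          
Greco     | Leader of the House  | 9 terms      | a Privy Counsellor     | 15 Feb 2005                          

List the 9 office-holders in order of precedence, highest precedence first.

By parliamentary office: Johansson, Chaudhari, Ivanova, Varga, Vance, Oyelaran, Fontaine, Greco and Okonkwo (Leader of the House).
Among Johansson, Chaudhari, Ivanova, Varga, Vance, Oyelaran, Fontaine, Greco and Okonkwo, by date of appointment to current office (earlier first): Johansson, Chaudhari, Ivanova and Varga (11 Dec 2003) before Vance and Oyelaran (1 Jan 2005) before Fontaine and Greco (15 Feb 2005) before Okonkwo (27 Sep 2005).
Among Johansson, Chaudhari, Ivanova and Varga, by terms served (lower first) (reversed rule for this group): Johansson (3 terms) before Chaudhari (4 terms) before Ivanova (6 terms) before Varga (8 terms).
Among Vance and Oyelaran, by terms served (lower first) (reversed rule for this group): Vance (1 term) before Oyelaran (11 terms).
Among Fontaine and Greco, by terms served (lower first) (reversed rule for this group): Fontaine (5 terms) before Greco (9 terms).
Full order: Johansson, Chaudhari, Ivanova, Varga, Vance, Oyelaran, Fontaine, Greco, Okonkwo.

Johansson, Chaudhari, Ivanova, Varga, Vance, Oyelaran, Fontaine, Greco, Okonkwo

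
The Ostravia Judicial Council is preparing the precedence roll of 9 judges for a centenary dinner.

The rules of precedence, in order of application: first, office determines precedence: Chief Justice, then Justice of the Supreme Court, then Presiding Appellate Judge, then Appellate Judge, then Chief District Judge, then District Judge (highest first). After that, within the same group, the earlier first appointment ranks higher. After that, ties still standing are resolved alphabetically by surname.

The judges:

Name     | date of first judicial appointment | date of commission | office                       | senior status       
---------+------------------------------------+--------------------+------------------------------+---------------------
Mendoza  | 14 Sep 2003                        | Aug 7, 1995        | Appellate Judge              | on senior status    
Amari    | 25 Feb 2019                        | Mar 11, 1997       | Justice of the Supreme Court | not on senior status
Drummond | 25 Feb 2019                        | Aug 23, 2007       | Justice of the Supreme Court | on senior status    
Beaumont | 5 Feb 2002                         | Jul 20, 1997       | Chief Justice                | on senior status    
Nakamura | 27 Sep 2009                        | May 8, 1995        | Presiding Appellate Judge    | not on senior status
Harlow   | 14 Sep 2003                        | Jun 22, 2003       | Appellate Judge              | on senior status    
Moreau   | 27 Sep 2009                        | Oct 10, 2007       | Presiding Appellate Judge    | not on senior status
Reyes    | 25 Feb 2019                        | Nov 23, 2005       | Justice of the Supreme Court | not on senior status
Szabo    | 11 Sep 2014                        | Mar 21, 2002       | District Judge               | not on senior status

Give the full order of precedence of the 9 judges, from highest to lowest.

By office: Beaumont (Chief Justice); then Amari, Drummond and Reyes (Justice of the Supreme Court); then Moreau and Nakamura (Presiding Appellate Judge); then Harlow and Mendoza (Appellate Judge); then Szabo (District Judge).
Amari, Drummond and Reyes all have date of first judicial appointment 25 Feb 2019, so the next rule applies.
Among Amari, Drummond and Reyes, alphabetically by surname: Amari before Drummond before Reyes.
Moreau and Nakamura both have date of first judicial appointment 27 Sep 2009, so the next rule applies.
Among Moreau and Nakamura, alphabetically by surname: Moreau before Nakamura.
Harlow and Mendoza both have date of first judicial appointment 14 Sep 2003, so the next rule applies.
Among Harlow and Mendoza, alphabetically by surname: Harlow before Mendoza.
Full order: Beaumont, Amari, Drummond, Reyes, Moreau, Nakamura, Harlow, Mendoza, Szabo.

Beaumont, Amari, Drummond, Reyes, Moreau, Nakamura, Harlow, Mendoza, Szabo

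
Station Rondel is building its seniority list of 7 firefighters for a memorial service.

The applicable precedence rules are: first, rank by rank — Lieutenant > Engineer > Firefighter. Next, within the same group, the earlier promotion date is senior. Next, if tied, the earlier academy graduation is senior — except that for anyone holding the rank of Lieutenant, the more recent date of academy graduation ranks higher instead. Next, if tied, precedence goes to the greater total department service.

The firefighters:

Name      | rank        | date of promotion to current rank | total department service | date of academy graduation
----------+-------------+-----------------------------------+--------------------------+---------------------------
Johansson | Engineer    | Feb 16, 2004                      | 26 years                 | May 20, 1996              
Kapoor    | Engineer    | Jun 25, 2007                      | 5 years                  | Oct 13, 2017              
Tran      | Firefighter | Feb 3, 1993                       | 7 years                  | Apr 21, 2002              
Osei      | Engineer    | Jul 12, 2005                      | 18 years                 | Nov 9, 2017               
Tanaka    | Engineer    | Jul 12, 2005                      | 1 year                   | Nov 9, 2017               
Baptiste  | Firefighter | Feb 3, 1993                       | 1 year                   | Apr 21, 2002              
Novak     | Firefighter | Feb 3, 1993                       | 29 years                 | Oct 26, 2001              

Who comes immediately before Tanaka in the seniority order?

Osei

By rank: Johansson, Osei, Tanaka and Kapoor (Engineer); then Novak, Tran and Baptiste (Firefighter).
Among Johansson, Osei, Tanaka and Kapoor, by date of promotion to current rank (earlier first): Johansson (Feb 16, 2004) before Osei and Tanaka (Jul 12, 2005) before Kapoor (Jun 25, 2007).
Osei and Tanaka both have date of academy graduation Nov 9, 2017, so the next rule applies.
Among Osei and Tanaka, by total department service (higher first): Osei (18 years) before Tanaka (1 year).
Novak, Tran and Baptiste all have date of promotion to current rank Feb 3, 1993, so the next rule applies.
Among Novak, Tran and Baptiste, by date of academy graduation (earlier first): Novak (Oct 26, 2001) before Tran and Baptiste (Apr 21, 2002).
Among Tran and Baptiste, by total department service (higher first): Tran (7 years) before Baptiste (1 year).
Order: Johansson, Osei, Tanaka, Kapoor, Novak, Tran, Baptiste.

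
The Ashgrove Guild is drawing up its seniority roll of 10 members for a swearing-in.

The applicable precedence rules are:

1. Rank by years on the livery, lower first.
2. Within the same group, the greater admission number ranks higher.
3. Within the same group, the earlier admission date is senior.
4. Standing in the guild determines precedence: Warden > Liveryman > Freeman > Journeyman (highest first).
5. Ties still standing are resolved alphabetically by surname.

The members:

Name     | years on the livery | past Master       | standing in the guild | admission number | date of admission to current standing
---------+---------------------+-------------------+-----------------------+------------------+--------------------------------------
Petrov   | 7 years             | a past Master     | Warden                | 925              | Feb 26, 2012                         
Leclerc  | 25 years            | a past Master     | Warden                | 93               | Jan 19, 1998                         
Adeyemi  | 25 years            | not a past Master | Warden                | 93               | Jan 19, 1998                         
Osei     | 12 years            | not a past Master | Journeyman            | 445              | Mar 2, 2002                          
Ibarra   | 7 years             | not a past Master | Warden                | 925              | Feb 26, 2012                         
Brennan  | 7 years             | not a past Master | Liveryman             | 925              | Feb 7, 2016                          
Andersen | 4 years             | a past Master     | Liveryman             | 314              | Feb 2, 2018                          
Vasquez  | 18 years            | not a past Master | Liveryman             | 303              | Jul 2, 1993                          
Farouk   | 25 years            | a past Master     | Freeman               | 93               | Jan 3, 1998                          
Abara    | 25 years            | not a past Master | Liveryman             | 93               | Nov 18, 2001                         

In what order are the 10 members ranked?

Andersen, Ibarra, Petrov, Brennan, Osei, Vasquez, Farouk, Adeyemi, Leclerc, Abara

By years on the livery (lower first): Andersen (4 years); then Ibarra, Petrov and Brennan (each 7 years); then Osei (12 years); then Vasquez (18 years); then Farouk, Adeyemi, Leclerc and Abara (each 25 years).
Ibarra, Petrov and Brennan all have admission number 925, so the next rule applies.
Among Ibarra, Petrov and Brennan, by date of admission to current standing (earlier first): Ibarra and Petrov (Feb 26, 2012) before Brennan (Feb 7, 2016).
Ibarra and Petrov are each Warden, so the next rule applies.
Among Ibarra and Petrov, alphabetically by surname: Ibarra before Petrov.
Farouk, Adeyemi, Leclerc and Abara all have admission number 93, so the next rule applies.
Among Farouk, Adeyemi, Leclerc and Abara, by date of admission to current standing (earlier first): Farouk (Jan 3, 1998) before Adeyemi and Leclerc (Jan 19, 1998) before Abara (Nov 18, 2001).
Adeyemi and Leclerc are each Warden, so the next rule applies.
Among Adeyemi and Leclerc, alphabetically by surname: Adeyemi before Leclerc.
Full order: Andersen, Ibarra, Petrov, Brennan, Osei, Vasquez, Farouk, Adeyemi, Leclerc, Abara.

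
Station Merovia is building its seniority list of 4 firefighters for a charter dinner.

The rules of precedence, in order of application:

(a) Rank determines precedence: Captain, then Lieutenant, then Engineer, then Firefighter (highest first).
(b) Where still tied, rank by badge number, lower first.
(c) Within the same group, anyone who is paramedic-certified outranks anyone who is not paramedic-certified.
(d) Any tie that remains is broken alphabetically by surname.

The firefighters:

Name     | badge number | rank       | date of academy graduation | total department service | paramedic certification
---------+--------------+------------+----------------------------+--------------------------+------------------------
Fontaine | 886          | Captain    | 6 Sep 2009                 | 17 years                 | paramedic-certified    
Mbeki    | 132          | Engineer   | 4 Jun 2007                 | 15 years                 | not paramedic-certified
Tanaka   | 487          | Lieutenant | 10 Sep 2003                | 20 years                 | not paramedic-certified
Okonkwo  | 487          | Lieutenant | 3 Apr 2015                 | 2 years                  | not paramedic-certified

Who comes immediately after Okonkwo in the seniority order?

By rank: Fontaine (Captain); then Okonkwo and Tanaka (Lieutenant); then Mbeki (Engineer).
Okonkwo and Tanaka both have badge number 487, so the next rule applies.
Okonkwo and Tanaka are each not paramedic-certified, so the next rule applies.
Among Okonkwo and Tanaka, alphabetically by surname: Okonkwo before Tanaka.
Order: Fontaine, Okonkwo, Tanaka, Mbeki.

Tanaka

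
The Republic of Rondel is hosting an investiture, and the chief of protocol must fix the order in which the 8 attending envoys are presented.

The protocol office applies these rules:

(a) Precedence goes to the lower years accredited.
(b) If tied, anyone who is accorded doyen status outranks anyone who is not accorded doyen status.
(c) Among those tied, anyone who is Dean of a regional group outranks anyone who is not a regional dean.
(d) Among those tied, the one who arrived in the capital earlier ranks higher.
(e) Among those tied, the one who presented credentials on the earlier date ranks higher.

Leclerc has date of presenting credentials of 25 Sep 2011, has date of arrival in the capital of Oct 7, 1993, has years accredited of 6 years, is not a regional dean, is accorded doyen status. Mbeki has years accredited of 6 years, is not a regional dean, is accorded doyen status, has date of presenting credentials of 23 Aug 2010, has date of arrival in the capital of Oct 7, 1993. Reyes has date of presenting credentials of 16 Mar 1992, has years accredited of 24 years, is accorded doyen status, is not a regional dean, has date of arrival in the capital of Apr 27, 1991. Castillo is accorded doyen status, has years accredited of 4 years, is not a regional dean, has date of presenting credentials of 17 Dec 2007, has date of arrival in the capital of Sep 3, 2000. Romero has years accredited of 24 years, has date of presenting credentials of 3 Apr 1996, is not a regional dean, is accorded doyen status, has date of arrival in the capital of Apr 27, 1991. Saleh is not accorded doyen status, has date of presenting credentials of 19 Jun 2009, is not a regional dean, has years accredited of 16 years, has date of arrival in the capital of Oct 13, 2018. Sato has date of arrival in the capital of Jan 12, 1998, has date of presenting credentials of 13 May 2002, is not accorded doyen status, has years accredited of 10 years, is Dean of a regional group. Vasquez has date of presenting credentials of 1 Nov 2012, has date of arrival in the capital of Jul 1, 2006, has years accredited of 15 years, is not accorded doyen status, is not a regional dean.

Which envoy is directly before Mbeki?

By years accredited (lower first): Castillo (4 years); then Mbeki and Leclerc (both 6 years); then Sato (10 years); then Vasquez (15 years); then Saleh (16 years); then Reyes and Romero (both 24 years).
Mbeki and Leclerc are each accorded doyen status, so the next rule applies.
Mbeki and Leclerc are each not a regional dean, so the next rule applies.
Mbeki and Leclerc both have date of arrival in the capital Oct 7, 1993, so the next rule applies.
Among Mbeki and Leclerc, by date of presenting credentials (earlier first): Mbeki (23 Aug 2010) before Leclerc (25 Sep 2011).
Reyes and Romero are each accorded doyen status, so the next rule applies.
Reyes and Romero are each not a regional dean, so the next rule applies.
Reyes and Romero both have date of arrival in the capital Apr 27, 1991, so the next rule applies.
Among Reyes and Romero, by date of presenting credentials (earlier first): Reyes (16 Mar 1992) before Romero (3 Apr 1996).
Order: Castillo, Mbeki, Leclerc, Sato, Vasquez, Saleh, Reyes, Romero.

Castillo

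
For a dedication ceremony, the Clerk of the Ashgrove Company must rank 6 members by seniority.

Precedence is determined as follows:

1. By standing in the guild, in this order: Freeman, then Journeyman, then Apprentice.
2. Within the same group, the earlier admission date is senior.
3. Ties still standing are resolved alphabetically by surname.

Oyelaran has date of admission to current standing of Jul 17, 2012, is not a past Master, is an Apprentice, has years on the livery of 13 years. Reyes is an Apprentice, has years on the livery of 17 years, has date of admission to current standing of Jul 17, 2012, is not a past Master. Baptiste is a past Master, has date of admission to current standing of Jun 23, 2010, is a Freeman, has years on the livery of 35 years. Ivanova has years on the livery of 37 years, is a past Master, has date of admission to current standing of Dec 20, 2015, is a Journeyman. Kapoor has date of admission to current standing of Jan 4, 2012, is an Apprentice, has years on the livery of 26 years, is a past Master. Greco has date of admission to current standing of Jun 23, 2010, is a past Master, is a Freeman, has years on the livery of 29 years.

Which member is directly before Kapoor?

Ivanova

By standing in the guild: Baptiste and Greco (Freeman); then Ivanova (Journeyman); then Kapoor, Oyelaran and Reyes (Apprentice).
Baptiste and Greco both have date of admission to current standing Jun 23, 2010, so the next rule applies.
Among Baptiste and Greco, alphabetically by surname: Baptiste before Greco.
Among Kapoor, Oyelaran and Reyes, by date of admission to current standing (earlier first): Kapoor (Jan 4, 2012) before Oyelaran and Reyes (Jul 17, 2012).
Among Oyelaran and Reyes, alphabetically by surname: Oyelaran before Reyes.
Order: Baptiste, Greco, Ivanova, Kapoor, Oyelaran, Reyes.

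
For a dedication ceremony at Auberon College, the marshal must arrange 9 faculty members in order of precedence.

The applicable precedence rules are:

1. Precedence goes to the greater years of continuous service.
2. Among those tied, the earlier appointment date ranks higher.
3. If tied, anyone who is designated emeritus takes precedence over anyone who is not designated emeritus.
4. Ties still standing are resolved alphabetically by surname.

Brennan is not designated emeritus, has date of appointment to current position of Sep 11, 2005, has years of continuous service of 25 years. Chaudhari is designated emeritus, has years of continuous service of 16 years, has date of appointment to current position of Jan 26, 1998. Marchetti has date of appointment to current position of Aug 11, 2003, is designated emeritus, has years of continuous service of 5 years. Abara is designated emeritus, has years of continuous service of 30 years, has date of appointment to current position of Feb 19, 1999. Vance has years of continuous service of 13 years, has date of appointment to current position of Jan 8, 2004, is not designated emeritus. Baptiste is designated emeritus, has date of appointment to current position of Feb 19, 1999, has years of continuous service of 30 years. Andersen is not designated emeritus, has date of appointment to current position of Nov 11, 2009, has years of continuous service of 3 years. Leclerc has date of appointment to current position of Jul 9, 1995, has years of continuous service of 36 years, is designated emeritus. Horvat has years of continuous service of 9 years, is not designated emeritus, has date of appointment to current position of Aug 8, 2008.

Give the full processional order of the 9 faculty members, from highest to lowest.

By years of continuous service (higher first): Leclerc (36 years); then Abara and Baptiste (both 30 years); then Brennan (25 years); then Chaudhari (16 years); then Vance (13 years); then Horvat (9 years); then Marchetti (5 years); then Andersen (3 years).
Abara and Baptiste both have date of appointment to current position Feb 19, 1999, so the next rule applies.
Abara and Baptiste are each designated emeritus, so the next rule applies.
Among Abara and Baptiste, alphabetically by surname: Abara before Baptiste.
Full order: Leclerc, Abara, Baptiste, Brennan, Chaudhari, Vance, Horvat, Marchetti, Andersen.

Leclerc, Abara, Baptiste, Brennan, Chaudhari, Vance, Horvat, Marchetti, Andersen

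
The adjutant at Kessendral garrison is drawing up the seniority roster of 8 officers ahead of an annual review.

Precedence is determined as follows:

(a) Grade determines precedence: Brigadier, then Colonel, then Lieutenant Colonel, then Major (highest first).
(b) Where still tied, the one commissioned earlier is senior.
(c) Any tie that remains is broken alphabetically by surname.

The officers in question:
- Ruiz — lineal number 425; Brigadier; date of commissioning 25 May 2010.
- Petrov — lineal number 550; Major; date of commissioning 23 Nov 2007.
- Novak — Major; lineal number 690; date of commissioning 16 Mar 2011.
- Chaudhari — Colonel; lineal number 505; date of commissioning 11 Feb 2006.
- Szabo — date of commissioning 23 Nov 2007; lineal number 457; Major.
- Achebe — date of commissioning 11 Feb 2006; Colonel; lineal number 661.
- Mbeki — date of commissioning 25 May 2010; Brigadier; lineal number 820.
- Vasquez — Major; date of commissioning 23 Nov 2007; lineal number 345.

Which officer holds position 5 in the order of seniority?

By grade: Mbeki and Ruiz (Brigadier); then Achebe and Chaudhari (Colonel); then Petrov, Szabo, Vasquez and Novak (Major).
Mbeki and Ruiz both have date of commissioning 25 May 2010, so the next rule applies.
Among Mbeki and Ruiz, alphabetically by surname: Mbeki before Ruiz.
Achebe and Chaudhari both have date of commissioning 11 Feb 2006, so the next rule applies.
Among Achebe and Chaudhari, alphabetically by surname: Achebe before Chaudhari.
Among Petrov, Szabo, Vasquez and Novak, by date of commissioning (earlier first): Petrov, Szabo and Vasquez (23 Nov 2007) before Novak (16 Mar 2011).
Among Petrov, Szabo and Vasquez, alphabetically by surname: Petrov before Szabo before Vasquez.
Order: Mbeki, Ruiz, Achebe, Chaudhari, Petrov, Szabo, Vasquez, Novak.

Petrov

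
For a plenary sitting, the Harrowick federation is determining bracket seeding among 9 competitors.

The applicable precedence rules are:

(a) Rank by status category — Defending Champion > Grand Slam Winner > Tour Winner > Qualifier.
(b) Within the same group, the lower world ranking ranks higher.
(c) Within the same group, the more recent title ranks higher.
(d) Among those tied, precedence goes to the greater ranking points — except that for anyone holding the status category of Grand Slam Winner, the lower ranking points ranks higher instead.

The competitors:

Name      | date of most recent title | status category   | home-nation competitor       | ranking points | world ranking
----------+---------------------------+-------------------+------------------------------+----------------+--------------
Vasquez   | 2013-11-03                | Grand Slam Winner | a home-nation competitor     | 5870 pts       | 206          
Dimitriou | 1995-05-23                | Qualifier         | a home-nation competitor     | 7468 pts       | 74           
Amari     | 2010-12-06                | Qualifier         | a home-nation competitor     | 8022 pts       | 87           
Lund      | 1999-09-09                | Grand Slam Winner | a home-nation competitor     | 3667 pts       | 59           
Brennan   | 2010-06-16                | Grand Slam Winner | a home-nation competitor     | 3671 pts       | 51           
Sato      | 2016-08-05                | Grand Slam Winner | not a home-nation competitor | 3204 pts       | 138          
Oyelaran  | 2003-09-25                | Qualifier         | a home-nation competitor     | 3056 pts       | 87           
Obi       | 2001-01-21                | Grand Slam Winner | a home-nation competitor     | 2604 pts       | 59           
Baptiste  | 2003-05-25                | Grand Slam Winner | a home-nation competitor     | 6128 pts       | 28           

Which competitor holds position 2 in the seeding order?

Brennan

By status category: Baptiste, Brennan, Obi, Lund, Sato and Vasquez (Grand Slam Winner); then Dimitriou, Amari and Oyelaran (Qualifier).
Among Baptiste, Brennan, Obi, Lund, Sato and Vasquez, by world ranking (lower first): Baptiste (28) before Brennan (51) before Obi and Lund (59) before Sato (138) before Vasquez (206).
Among Obi and Lund, by date of most recent title (later first): Obi (2001-01-21) before Lund (1999-09-09).
Among Dimitriou, Amari and Oyelaran, by world ranking (lower first): Dimitriou (74) before Amari and Oyelaran (87).
Among Amari and Oyelaran, by date of most recent title (later first): Amari (2010-12-06) before Oyelaran (2003-09-25).
Order: Baptiste, Brennan, Obi, Lund, Sato, Vasquez, Dimitriou, Amari, Oyelaran.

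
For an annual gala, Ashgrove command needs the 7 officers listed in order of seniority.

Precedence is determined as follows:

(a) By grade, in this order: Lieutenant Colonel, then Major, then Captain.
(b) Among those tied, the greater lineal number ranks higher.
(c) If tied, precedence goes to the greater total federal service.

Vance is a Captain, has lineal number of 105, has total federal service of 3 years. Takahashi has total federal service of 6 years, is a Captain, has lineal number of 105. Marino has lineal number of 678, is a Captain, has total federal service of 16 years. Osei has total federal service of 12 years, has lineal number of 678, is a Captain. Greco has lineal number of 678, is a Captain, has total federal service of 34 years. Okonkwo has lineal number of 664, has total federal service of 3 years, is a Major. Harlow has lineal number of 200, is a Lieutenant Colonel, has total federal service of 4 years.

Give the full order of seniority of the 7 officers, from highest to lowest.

By grade: Harlow (Lieutenant Colonel); then Okonkwo (Major); then Greco, Marino, Osei, Takahashi and Vance (Captain).
Among Greco, Marino, Osei, Takahashi and Vance, by lineal number (higher first): Greco, Marino and Osei (678) before Takahashi and Vance (105).
Among Greco, Marino and Osei, by total federal service (higher first): Greco (34 years) before Marino (16 years) before Osei (12 years).
Among Takahashi and Vance, by total federal service (higher first): Takahashi (6 years) before Vance (3 years).
Full order: Harlow, Okonkwo, Greco, Marino, Osei, Takahashi, Vance.

Harlow, Okonkwo, Greco, Marino, Osei, Takahashi, Vance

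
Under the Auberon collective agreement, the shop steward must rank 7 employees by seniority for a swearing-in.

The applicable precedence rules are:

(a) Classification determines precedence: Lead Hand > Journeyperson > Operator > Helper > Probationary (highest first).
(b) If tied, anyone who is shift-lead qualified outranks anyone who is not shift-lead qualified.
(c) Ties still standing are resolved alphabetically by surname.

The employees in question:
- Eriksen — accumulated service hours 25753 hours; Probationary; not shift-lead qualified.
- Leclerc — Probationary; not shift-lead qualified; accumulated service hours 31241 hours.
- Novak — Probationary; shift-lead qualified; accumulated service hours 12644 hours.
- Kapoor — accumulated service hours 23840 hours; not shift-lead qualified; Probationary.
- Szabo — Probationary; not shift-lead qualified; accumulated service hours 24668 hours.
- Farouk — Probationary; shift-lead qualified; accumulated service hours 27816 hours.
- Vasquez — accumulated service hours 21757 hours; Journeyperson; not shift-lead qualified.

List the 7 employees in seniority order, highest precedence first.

Vasquez, Farouk, Novak, Eriksen, Kapoor, Leclerc, Szabo

By classification: Vasquez (Journeyperson); then Farouk, Novak, Eriksen, Kapoor, Leclerc and Szabo (Probationary).
Among Farouk, Novak, Eriksen, Kapoor, Leclerc and Szabo, shift-lead qualified before not shift-lead qualified: Farouk and Novak (shift-lead qualified) before Eriksen, Kapoor, Leclerc and Szabo (not shift-lead qualified).
Among Farouk and Novak, alphabetically by surname: Farouk before Novak.
Among Eriksen, Kapoor, Leclerc and Szabo, alphabetically by surname: Eriksen before Kapoor before Leclerc before Szabo.
Full order: Vasquez, Farouk, Novak, Eriksen, Kapoor, Leclerc, Szabo.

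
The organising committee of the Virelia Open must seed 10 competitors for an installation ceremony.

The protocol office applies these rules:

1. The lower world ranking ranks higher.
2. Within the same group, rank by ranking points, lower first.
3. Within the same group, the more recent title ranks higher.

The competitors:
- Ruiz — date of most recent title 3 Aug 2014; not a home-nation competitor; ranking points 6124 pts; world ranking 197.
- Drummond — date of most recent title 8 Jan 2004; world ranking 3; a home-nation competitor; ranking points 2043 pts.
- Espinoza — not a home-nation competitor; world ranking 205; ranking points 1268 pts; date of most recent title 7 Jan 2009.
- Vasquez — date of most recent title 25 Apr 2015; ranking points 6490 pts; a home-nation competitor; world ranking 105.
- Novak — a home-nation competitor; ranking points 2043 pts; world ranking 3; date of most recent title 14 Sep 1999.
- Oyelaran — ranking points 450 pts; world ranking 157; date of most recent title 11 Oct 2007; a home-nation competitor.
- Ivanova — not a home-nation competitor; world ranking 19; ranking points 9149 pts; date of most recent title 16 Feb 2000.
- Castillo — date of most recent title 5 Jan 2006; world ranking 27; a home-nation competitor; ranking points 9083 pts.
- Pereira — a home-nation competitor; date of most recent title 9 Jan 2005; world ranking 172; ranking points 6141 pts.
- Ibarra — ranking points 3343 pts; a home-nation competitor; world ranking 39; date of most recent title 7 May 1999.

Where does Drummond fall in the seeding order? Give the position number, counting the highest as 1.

By world ranking (lower first): Drummond and Novak (both 3); then Ivanova (19); then Castillo (27); then Ibarra (39); then Vasquez (105); then Oyelaran (157); then Pereira (172); then Ruiz (197); then Espinoza (205).
Drummond and Novak both have ranking points 2043 pts, so the next rule applies.
Among Drummond and Novak, by date of most recent title (later first): Drummond (8 Jan 2004) before Novak (14 Sep 1999).
Order: Drummond, Novak, Ivanova, Castillo, Ibarra, Vasquez, Oyelaran, Pereira, Ruiz, Espinoza. So position 1.

1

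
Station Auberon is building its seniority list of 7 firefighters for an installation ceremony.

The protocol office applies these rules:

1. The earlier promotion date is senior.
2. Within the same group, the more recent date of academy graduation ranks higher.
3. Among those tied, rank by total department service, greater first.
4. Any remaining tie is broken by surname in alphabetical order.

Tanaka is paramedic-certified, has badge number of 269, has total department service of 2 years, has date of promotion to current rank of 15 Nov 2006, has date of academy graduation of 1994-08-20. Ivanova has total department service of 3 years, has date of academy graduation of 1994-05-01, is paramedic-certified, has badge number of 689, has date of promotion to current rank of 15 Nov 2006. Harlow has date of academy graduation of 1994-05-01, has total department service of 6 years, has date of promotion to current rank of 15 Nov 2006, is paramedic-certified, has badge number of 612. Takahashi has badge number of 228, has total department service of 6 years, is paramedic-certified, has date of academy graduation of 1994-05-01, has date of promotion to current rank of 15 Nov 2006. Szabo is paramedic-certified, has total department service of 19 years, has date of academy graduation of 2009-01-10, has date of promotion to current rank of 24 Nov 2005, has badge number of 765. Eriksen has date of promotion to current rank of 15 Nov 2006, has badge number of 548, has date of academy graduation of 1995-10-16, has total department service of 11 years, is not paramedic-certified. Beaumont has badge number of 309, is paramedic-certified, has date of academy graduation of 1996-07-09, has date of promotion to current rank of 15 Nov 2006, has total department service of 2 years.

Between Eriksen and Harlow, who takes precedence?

Eriksen

By date of promotion to current rank (earlier first): Szabo (24 Nov 2005); then Beaumont, Eriksen, Tanaka, Harlow, Takahashi and Ivanova (each 15 Nov 2006).
Among Beaumont, Eriksen, Tanaka, Harlow, Takahashi and Ivanova, by date of academy graduation (later first): Beaumont (1996-07-09) before Eriksen (1995-10-16) before Tanaka (1994-08-20) before Harlow, Takahashi and Ivanova (1994-05-01).
Among Harlow, Takahashi and Ivanova, by total department service (higher first): Harlow and Takahashi (6 years) before Ivanova (3 years).
Among Harlow and Takahashi, alphabetically by surname: Harlow before Takahashi.
So Eriksen takes precedence.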